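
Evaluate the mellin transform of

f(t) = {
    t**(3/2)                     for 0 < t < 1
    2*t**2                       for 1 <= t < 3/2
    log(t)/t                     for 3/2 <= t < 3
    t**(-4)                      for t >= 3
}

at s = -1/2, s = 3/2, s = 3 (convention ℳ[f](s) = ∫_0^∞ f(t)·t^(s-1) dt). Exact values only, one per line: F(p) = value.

cuts at 1, 3/2, 3: linearity sums the 4 kernel integrals
over [0, 1), the kernel integral of t**(3/2) enters the sum
[1, 3/2) adds the kernel integral of 2*t**2
segment 3/2 to 3 holds log(t)/t; add its integral
[3, ∞) adds the kernel integral of t**(-4)

F(-1/2) = -1/3 - 4*sqrt(6)*log(2)/27 - 2*sqrt(3)*log(3)/27 - 106*sqrt(3)/2187 + 4*sqrt(6)*log(3)/27 + 89*sqrt(6)/81
F(3/2) = -538*sqrt(3)/135 - 5/21 + log(2**(sqrt(6))*3**(-sqrt(6) + 2*sqrt(3))) + 83*sqrt(6)/28
F(3) = 9*log(2)/8 + 271/180 + 27*log(3)/8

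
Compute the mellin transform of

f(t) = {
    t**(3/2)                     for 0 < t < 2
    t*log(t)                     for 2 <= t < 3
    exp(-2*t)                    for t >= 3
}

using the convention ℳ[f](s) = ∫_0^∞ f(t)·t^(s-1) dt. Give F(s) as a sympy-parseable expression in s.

breakpoints 2, 3: one integral from each of the 3 segments
for t in [0, 2): the term is ∫ t**(3/2)·t^(s-1)
over [2, 3), the kernel integral of t*log(t) enters the sum
segment 3 to ∞ holds exp(-2*t); add its integral

(-12**s*s*(2*s + 3)*log(4) - 12**s*(2*s + 3)*log(4) + 12**s*(4*s + 6) + 12**s*sqrt(2)*(4*s**2 + 8*s + 4) + 3*18**s*s*(2*s + 3)*log(3) + 18**s*(-6*s - 9) + 3*18**s*(2*s + 3)*log(3) + 3**s*(2*s + 3)*(s**2 + 2*s + 1)*uppergamma(s, 6))/(6**s*(2*s + 3)*(s**2 + 2*s + 1))
  Re(s) > -3/2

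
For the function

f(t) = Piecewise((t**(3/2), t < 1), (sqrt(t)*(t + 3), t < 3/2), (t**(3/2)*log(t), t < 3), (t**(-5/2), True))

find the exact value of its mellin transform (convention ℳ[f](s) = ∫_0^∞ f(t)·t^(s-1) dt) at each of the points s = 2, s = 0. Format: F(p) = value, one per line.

reversing the shared t-power: t on [0, 1); t + 3 on [1, 3/2); t*log(t) on [3/2, 3); …
slice at 1, 3/2, 3, transform all 4 pieces, and sum them
on [0, 1) integrate f = t**(3/2) against the kernel
[1, 3/2) adds the kernel integral of sqrt(t)*(t + 3)
the [3/2, 3) slice contributes ∫ t**(3/2)*log(t)·t^(s-1) dt
[3, ∞) adds the kernel integral of t**(-5/2)

F(2) = -226*sqrt(3)/147 - 27*sqrt(6)*log(3)/56 - 6/5 + 27*sqrt(6)*log(2)/56 + 3861*sqrt(6)/1960 + 54*sqrt(3)*log(3)/7
F(0) = -6 - 178*sqrt(3)/135 + log(2**(sqrt(6)/2)*3**(-sqrt(6)/2 + 2*sqrt(3))) + 23*sqrt(6)/6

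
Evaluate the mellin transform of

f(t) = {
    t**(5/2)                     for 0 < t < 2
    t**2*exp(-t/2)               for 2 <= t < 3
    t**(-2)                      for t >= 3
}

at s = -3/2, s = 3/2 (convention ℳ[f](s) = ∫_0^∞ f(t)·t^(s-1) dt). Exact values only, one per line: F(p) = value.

strip the shared t-power: sqrt(t) on [0, 2); exp(-t/2) on [2, 3); t**(-4) on [3, ∞)
breakpoints 2, 3: one integral from each of the 3 segments
segment 0 to 2 holds t**(5/2); add its integral
the [2, 3) slice contributes ∫ t**2*exp(-t/2)·t^(s-1) dt
the [3, ∞) slice contributes ∫ t**(-2)·t^(s-1) dt

F(-3/2) = -sqrt(2)*sqrt(pi)*erfc(sqrt(6)/2) + 2*sqrt(3)/567 + sqrt(2)*sqrt(pi)*erfc(1) + 2
F(3/2) = -78*sqrt(3)*exp(-3/2) - 15*sqrt(2)*sqrt(pi)*erfc(sqrt(6)/2) + 2*sqrt(3)/3 + 4 + 15*sqrt(2)*sqrt(pi)*erfc(1) + 58*sqrt(2)*exp(-1)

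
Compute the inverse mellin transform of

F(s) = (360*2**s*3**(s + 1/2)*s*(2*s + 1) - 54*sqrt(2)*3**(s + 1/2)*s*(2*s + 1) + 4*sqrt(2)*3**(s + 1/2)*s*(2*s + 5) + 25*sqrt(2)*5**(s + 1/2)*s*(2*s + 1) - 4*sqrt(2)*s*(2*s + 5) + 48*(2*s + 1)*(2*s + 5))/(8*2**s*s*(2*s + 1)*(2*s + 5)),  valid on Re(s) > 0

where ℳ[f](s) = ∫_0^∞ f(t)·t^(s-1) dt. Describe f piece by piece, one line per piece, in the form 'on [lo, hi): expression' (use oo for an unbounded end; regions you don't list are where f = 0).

treat the 4 regions marked off by 1/2, 3/2, 5/2 separately and sum
segment [0, 1/2) carries 6; integrate it
on [1/2, 3/2): add ∫ sqrt(t)/2·t^(s-1) dt
on [3/2, 5/2): add ∫ 3*t**(5/2)·t^(s-1) dt
[5/2, 3) adds the kernel integral of 5*t**(5/2)/2

on [0, 1/2): 6
on [1/2, 3/2): sqrt(t)/2
on [3/2, 5/2): 3*t**(5/2)
on [5/2, 3): 5*t**(5/2)/2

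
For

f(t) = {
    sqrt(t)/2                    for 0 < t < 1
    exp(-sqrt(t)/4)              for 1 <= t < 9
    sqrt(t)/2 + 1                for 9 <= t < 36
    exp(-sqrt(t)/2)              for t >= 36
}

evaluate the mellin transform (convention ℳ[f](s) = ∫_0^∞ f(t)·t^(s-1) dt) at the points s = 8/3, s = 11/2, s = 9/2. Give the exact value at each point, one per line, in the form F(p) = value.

peel off the power substitution: t/2 on [0, 1); exp(-t/4) on [1, 3); t/2 + 1 on [3, 6); …
back out the common scale on t: t on [0, 1/2); exp(-t/2) on [1/2, 3/2); t + 1 on [3/2, 3); …
decompose at 1, 9, 36; ℳ[f](s) sums the 4 pieces' integrals
on [0, 1) integrate f = sqrt(t)/2 against the kernel
on [1, 9): add ∫ exp(-sqrt(t)/4)·t^(s-1) dt
between 9 and 36 the integrand is (sqrt(t)/2 + 1)·t^(s-1)
the [36, ∞) slice contributes ∫ exp(-sqrt(t)/2)·t^(s-1) dt

F(8/3) = -2048*2**(2/3)*uppergamma(16/3, 3/4) - 31347*3**(1/3)/152 + 3/19 + 64*2**(1/3)*uppergamma(16/3, 3) + 195372*6**(1/3)/19 + 2048*2**(2/3)*uppergamma(16/3, 1/4)
F(11/2) = -64442709835272*exp(-3/4) + 8160409418/33 + 298455404544*exp(-3) + 39086479330888*exp(-1/4)
F(9/2) = -44751877128*exp(-3/4) + 41379134/5 + 826131456*exp(-3) + 27143388424*exp(-1/4)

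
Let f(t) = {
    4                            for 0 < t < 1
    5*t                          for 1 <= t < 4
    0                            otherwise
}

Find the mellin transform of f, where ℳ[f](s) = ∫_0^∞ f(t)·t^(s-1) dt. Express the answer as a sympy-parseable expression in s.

slice at 1, transform all 2 pieces, and sum them
∫ 4·t^(s-1) over [0, 1)
∫ 5*t·t^(s-1) over [1, 4)

(20*2**(2*s)*s - s + 4)/(s*(s + 1))
  Re(s) > 0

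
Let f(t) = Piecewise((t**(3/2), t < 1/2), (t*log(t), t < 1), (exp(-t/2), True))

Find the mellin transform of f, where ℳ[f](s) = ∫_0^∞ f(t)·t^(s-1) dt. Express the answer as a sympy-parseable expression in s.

(2*2**(2*s)*(2*s + 3)*(s**2 + 2*s + 1)*uppergamma(s, 1/2) - 2*2**s*(2*s + 3) + s*(2*s + 3)*log(2) + 2*s + (2*s + 3)*log(2) + sqrt(2)*(s**2 + 2*s + 1) + 3)/(2*2**s*(2*s + 3)*(s**2 + 2*s + 1))
  Re(s) > -3/2

the 3 pieces separated at 1/2, 1 each add one integral
for t in [0, 1/2): the term is ∫ t**(3/2)·t^(s-1)
segment 1/2 to 1 holds t*log(t); add its integral
piece [1, ∞): integrate exp(-t/2) against the kernel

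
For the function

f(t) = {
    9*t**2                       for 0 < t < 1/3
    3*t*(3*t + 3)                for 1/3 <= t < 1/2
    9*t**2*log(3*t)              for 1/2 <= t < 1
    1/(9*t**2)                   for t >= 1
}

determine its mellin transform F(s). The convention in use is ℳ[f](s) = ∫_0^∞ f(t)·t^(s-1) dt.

2**(-s - 1)*(-162*2**(s + 1)*(s - 2)*(s + 1)*(2*s + (s + 1)**2 + 3) - 162*2**(s + 1)*(s - 2)*(2*s + (s + 1)**2 + 3) - 81*3**(s + 1)*(s - 2)*(s + 1)**2*(s + 2)*log(3) + 81*3**(s + 1)*(s - 2)*(s + 1)**2*(s + 2)*log(2) - 81*3**(s + 1)*(s - 2)*(s + 1)*(s + 2)*log(3) + 81*3**(s + 1)*(s - 2)*(s + 1)*(s + 2)*log(2) + 81*3**(s + 1)*(s - 2)*(s + 1)*(s + 2) + 243*3**(s + 1)*(s - 2)*(s + 1)*(2*s + (s + 1)**2 + 3) + 162*3**(s + 1)*(s - 2)*(2*s + (s + 1)**2 + 3) + 162*6**(s + 1)*(s - 2)*(s + 1)**2*(s + 2)*log(3) - 162*6**(s + 1)*(s - 2)*(s + 1)*(s + 2) + 162*6**(s + 1)*(s - 2)*(s + 1)*(s + 2)*log(3) - 2*6**(s + 1)*(s + 1)*(s + 2)*(2*s + (s + 1)**2 + 3))/(54*3**s*(s - 2)*(s + 1)*(s + 2)*(2*s + (s + 1)**2 + 3))
  -2 < Re(s) < 2

remove the common scale on t first: t**2 on [0, 1); t*(t + 3) on [1, 3/2); t**2*log(t) on [3/2, 3); …
peel off the shared t-power: t on [0, 1); t + 3 on [1, 3/2); t*log(t) on [3/2, 3); …
the 4 pieces separated at 1/3, 1/2, 1 each add one integral
on [0, 1/3) integrate f = 9*t**2 against the kernel
over [1/3, 1/2), the kernel integral of 3*t*(3*t + 3) enters the sum
on [1/2, 1): add ∫ 9*t**2*log(3*t)·t^(s-1) dt
for t in [1, ∞): the term is ∫ 1/(9*t**2)·t^(s-1)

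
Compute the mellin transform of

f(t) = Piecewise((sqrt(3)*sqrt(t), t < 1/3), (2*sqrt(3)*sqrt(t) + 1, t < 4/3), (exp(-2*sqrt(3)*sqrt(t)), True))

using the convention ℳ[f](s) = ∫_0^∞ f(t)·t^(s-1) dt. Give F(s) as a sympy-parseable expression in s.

invert the common scale on t to get sqrt(t) on [0, 1); 2*sqrt(t) + 1 on [1, 4); exp(-2*sqrt(t)) on [4, ∞)
strip the power substitution: t on [0, 1); 2*t + 1 on [1, 2); exp(-2*t) on [2, ∞)
along the cuts 1/3, 4/3, ℳ[f](s) splits into 3 integrals
the [0, 1/3) slice contributes ∫ sqrt(3)*sqrt(t)·t^(s-1) dt
on [1/3, 4/3) integrate f = (2*sqrt(3)*sqrt(t) + 1) against the kernel
the [4/3, ∞) slice contributes ∫ exp(-2*sqrt(3)*sqrt(t))·t^(s-1) dt

(-16**s + 10*2**(6*s)*s - 4*2**(4*s)*s + 2*2**(2*s)*s*(2*s + 1)*uppergamma(2*s, 4) + 64**s)/(48**s*s*(2*s + 1))
  Re(s) > -1/2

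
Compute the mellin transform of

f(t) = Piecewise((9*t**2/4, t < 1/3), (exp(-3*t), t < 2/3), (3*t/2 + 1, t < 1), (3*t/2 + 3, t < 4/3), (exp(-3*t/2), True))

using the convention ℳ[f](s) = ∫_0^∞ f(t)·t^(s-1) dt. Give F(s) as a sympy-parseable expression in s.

undo the common scale on t: t**2 on [0, 1/2); exp(-2*t) on [1/2, 1); t + 1 on [1, 3/2); …
breakpoints 1/3, 2/3, 1, 4/3: one integral from each of the 5 segments
∫ over [0, 1/3) of 9*t**2/4·t^(s-1) joins the sum
[1/3, 2/3) adds the kernel integral of exp(-3*t)
segment [2/3, 1) carries (3*t/2 + 1); integrate it
the [1, 4/3) slice contributes ∫ (3*t/2 + 3)·t^(s-1) dt
the [4/3, ∞) slice contributes ∫ exp(-3*t/2)·t^(s-1) dt

(20*2**(2*s)*s*(s + 2) + 12*2**(2*s)*(s + 2) + 4*2**s*s*(s + 1)*(s + 2)*uppergamma(s, 2) - 8*2**s*s*(s + 2) - 4*2**s*(s + 2) - 8*3**s*s*(s + 2) - 8*3**s*(s + 2) + 4*s*(s + 1)*(s + 2)*uppergamma(s, 1) - 4*s*(s + 1)*(s + 2)*uppergamma(s, 2) + s*(s + 1))/(4*3**s*s*(s + 1)*(s + 2))
  Re(s) > -2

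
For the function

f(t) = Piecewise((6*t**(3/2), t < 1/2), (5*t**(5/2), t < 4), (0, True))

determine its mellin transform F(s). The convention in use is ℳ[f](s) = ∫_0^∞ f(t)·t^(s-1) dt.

(2560*2**(3*s)*s + 3840*2**(3*s) + 14*sqrt(2)*s + 45*sqrt(2))/(4*2**s*(4*s**2 + 16*s + 15))
  Re(s) > -3/2

f breaks at 1/2 into 2 integrals to sum
piece [0, 1/2): integrate 6*t**(3/2) against the kernel
for t in [1/2, 4): the term is ∫ 5*t**(5/2)·t^(s-1)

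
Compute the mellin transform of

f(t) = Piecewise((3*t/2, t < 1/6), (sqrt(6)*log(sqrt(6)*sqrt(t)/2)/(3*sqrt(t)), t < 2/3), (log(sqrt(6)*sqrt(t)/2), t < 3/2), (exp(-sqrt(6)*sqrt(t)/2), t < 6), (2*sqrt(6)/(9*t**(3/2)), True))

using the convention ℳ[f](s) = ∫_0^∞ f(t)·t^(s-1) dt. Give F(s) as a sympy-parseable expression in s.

remove the common scale on t first: t on [0, 1/4); log(sqrt(t))/sqrt(t) on [1/4, 1); log(sqrt(t)) on [1, 9/4); …
back out the power substitution: t**2 on [0, 1/2); log(t)/t on [1/2, 1); log(t) on [1, 3/2); …
integrate the 5 segments split at 1/6, 2/3, 3/2, 6, then add the results
[0, 1/6) adds the kernel integral of 3*t/2
the [1/6, 2/3) slice contributes ∫ sqrt(6)*log(sqrt(6)*sqrt(t)/2)/(3*sqrt(t))·t^(s-1) dt
segment 2/3 to 3/2 holds log(sqrt(6)*sqrt(t)/2); add its integral
over [3/2, 6), the kernel integral of exp(-sqrt(6)*sqrt(t)/2) enters the sum
[6, ∞) adds the kernel integral of 2*sqrt(6)/(9*t**(3/2))

(432*2**(2*s)*s**2*(2*s - 3)*(2*s + 2)*(4*s**2 - 4*s + 1)*uppergamma(2*s, 3/2) - 432*2**(2*s)*s**2*(2*s - 3)*(2*s + 2)*(4*s**2 - 4*s + 1)*uppergamma(2*s, 3) - 432*2**(2*s)*s**2*(2*s - 3)*(2*s + 2) + 108*2**(2*s)*(2*s - 3)*(2*s + 2)*(4*s**2 - 4*s + 1) - 216*3**(2*s)*s*(2*s - 3)*(2*s + 2)*(4*s**2 - 4*s + 1)*log(2) + 216*3**(2*s)*s*(2*s - 3)*(2*s + 2)*(4*s**2 - 4*s + 1)*log(3) - 108*3**(2*s)*(2*s - 3)*(2*s + 2)*(4*s**2 - 4*s + 1) - 16*6**(2*s)*s**2*(2*s + 2)*(4*s**2 - 4*s + 1) + 1728*s**3*(2*s - 3)*(2*s + 2)*log(2) - 864*s**2*(2*s - 3)*(2*s + 2)*log(2) + 864*s**2*(2*s - 3)*(2*s + 2) + 108*s**2*(2*s - 3)*(4*s**2 - 4*s + 1))/(216*2**(2*s)*(3/2)**s*s**2*(2*s - 3)*(2*s + 2)*(4*s**2 - 4*s + 1))
  -1 < Re(s) < 3/2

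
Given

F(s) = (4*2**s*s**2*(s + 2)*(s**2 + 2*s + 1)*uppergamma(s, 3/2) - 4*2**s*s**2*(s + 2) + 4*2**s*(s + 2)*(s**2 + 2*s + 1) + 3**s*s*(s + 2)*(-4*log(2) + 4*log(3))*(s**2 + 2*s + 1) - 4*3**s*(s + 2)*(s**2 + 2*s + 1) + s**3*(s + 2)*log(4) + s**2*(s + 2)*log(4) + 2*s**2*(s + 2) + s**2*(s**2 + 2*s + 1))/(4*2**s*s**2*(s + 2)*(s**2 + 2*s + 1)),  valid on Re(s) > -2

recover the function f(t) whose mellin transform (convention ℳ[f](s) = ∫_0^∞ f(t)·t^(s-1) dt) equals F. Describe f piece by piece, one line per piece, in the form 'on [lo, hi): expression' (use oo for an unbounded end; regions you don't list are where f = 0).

treat the 4 regions marked off by 1/2, 1, 3/2 separately and sum
between 0 and 1/2 the integrand is t**2·t^(s-1)
the [1/2, 1) slice contributes ∫ t*log(t)·t^(s-1) dt
between 1 and 3/2 the integrand is log(t)·t^(s-1)
[3/2, ∞) adds the kernel integral of exp(-t)

on [0, 1/2): t**2
on [1/2, 1): t*log(t)
on [1, 3/2): log(t)
on [3/2, oo): exp(-t)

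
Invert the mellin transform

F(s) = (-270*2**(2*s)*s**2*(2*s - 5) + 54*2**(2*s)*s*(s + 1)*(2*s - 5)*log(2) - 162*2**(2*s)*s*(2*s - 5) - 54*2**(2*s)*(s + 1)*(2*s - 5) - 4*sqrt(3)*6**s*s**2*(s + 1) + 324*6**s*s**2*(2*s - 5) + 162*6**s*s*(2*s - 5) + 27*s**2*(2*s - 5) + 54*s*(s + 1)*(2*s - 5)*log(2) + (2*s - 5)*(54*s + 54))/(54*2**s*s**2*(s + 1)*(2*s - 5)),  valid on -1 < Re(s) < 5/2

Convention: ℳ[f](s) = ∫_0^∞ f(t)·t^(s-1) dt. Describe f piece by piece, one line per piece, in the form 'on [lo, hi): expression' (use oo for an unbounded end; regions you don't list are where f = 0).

summing 4 kernel integrals split by 1/2, 2, 3 yields ℳ[f](s)
on [0, 1/2): add ∫ t·t^(s-1) dt
segment [1/2, 2) carries log(t); integrate it
[2, 3) adds the kernel integral of (t + 3)
[3, ∞) adds the kernel integral of t**(-5/2)

on [0, 1/2): t
on [1/2, 2): log(t)
on [2, 3): t + 3
on [3, oo): t**(-5/2)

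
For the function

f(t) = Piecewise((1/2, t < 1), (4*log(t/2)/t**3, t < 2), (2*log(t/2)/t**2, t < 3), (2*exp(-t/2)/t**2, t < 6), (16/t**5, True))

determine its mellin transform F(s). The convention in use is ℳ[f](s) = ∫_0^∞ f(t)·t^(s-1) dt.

2**(2 - s)*2**(s - 1)*(108*2**(s - 2)*s*(s - 5)*(s - 2)**2*(-2*s + (s - 2)**2 + 5)*uppergamma(s - 2, 3/2) - 108*2**(s - 2)*s*(s - 5)*(s - 2)**2*(-2*s + (s - 2)**2 + 5)*uppergamma(s - 2, 3) - 108*2**(s - 2)*s*(s - 5)*(s - 2)**2 + 108*2**(s - 2)*s*(s - 5)*(-2*s + (s - 2)**2 + 5) - 108*3**(s - 2)*s*(s - 5)*(s - 2)*(-2*s + (s - 2)**2 + 5)*log(2) + 108*3**(s - 2)*s*(s - 5)*(s - 2)*(-2*s + (s - 2)**2 + 5)*log(3) - 108*3**(s - 2)*s*(s - 5)*(-2*s + (s - 2)**2 + 5) - 4*6**(s - 2)*s*(s - 2)**2*(-2*s + (s - 2)**2 + 5) + 216*s*(s - 5)*(s - 2)**3*log(2) - 216*s*(s - 5)*(s - 2)**2*log(2) + 216*s*(s - 5)*(s - 2)**2 + 27*(s - 5)*(s - 2)**2*(-2*s + (s - 2)**2 + 5))/(108*s*(s - 5)*(s - 2)**2*(-2*s + (s - 2)**2 + 5))
  0 < Re(s) < 5

reversing the shared t-power: t/2 on [0, 1); 4*log(t/2)/t**2 on [1, 2); 2*log(t/2)/t on [2, 3); …
back out the common scale on t: t on [0, 1/2); log(t)/t**2 on [1/2, 1); log(t)/t on [1, 3/2); …
the shared t-power comes off first: t**2 on [0, 1/2); log(t)/t on [1/2, 1); log(t) on [1, 3/2); …
along the cuts 1, 2, 3, 6, ℳ[f](s) splits into 5 integrals
∫ over [0, 1) of 1/2·t^(s-1) joins the sum
over [1, 2), the kernel integral of 4*log(t/2)/t**3 enters the sum
between 2 and 3 the integrand is 2*log(t/2)/t**2·t^(s-1)
over [3, 6), the kernel integral of 2*exp(-t/2)/t**2 enters the sum
piece [6, ∞): integrate 16/t**5 against the kernel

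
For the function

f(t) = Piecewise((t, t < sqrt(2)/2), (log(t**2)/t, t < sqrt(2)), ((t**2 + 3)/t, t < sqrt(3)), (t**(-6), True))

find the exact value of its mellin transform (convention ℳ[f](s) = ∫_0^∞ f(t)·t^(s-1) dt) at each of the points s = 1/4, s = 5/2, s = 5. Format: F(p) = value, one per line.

F(1/4) = -4*2**(3/8)*log(2)/3 - 8*3**(5/8)/15 - 26*2**(5/8)/45 - 2*2**(5/8)*log(2)/3 + 4*3**(1/8)/621 + 178*2**(3/8)/45
F(5/2) = 2**(1/4)*(-436*sqrt(2) + 2*2**(3/4)*3**(1/4) + 65 + log(2**(42 + 84*sqrt(2))) + 180*6**(3/4))/126
F(5) = sqrt(3)/3 + 17*log(2)/16 + 207/32

the shared t-power comes off first: t**2 on [0, sqrt(2)/2); log(t**2) on [sqrt(2)/2, sqrt(2)); t**2 + 3 on [sqrt(2), sqrt(3)); …
undo the power substitution: t on [0, 1/2); log(t) on [1/2, 2); t + 3 on [2, 3); …
slice at sqrt(2)/2, sqrt(2), sqrt(3), transform all 4 pieces, and sum them
over [0, sqrt(2)/2), the kernel integral of t enters the sum
on [sqrt(2)/2, sqrt(2)) integrate f = log(t**2)/t against the kernel
on [sqrt(2), sqrt(3)) integrate f = (t**2 + 3)/t against the kernel
∫ over [sqrt(3), ∞) of t**(-6)·t^(s-1) joins the sum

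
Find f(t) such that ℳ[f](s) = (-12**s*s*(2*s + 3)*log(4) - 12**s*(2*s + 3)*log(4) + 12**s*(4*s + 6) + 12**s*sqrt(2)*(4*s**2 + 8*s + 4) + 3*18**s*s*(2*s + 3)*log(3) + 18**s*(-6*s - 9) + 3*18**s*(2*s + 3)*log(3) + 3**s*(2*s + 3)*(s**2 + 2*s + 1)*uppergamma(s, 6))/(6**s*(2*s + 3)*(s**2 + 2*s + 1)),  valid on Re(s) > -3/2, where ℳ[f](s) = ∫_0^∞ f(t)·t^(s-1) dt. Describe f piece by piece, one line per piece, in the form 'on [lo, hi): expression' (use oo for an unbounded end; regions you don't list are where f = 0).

cuts at 2, 3: linearity sums the 3 kernel integrals
on [0, 2) integrate f = t**(3/2) against the kernel
piece [2, 3): integrate t*log(t) against the kernel
[3, ∞) adds the kernel integral of exp(-2*t)

on [0, 2): t**(3/2)
on [2, 3): t*log(t)
on [3, oo): exp(-2*t)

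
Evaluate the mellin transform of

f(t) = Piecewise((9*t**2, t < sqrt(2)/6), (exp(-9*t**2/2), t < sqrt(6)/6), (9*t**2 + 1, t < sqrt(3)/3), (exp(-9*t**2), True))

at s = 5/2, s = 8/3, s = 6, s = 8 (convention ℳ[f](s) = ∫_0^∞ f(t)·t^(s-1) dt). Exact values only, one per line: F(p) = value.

F(5/2) = 2**(3/4)*sqrt(3)*(-99*3**(1/4) - 90*sqrt(2)*uppergamma(5/4, 3/4) + 45*2**(1/4)*uppergamma(5/4, 3) + 5 + 90*sqrt(2)*uppergamma(5/4, 1/4) + 288*6**(1/4))/4860
F(8/3) = 2**(2/3)*3**(1/3)*(-117*3**(1/3) - 112*2**(2/3)*uppergamma(4/3, 3/4) + 56*2**(1/3)*uppergamma(4/3, 3) + 6 + 112*2**(2/3)*uppergamma(4/3, 1/4) + 342*6**(1/3))/6048
F(6) = -65*exp(-3/4)/2916 + 17*exp(-3)/1458 + 41*exp(-1/4)/2916 + 215/11664
F(8) = -269*exp(-3/4)/17496 + 13*exp(-3)/2187 + 21143/4199040 + 493*exp(-1/4)/52488

remove the common scale on t first: t**2 on [0, sqrt(2)/2); exp(-t**2/2) on [sqrt(2)/2, sqrt(6)/2); t**2 + 1 on [sqrt(6)/2, sqrt(3)); …
peel off the power substitution: t on [0, 1/2); exp(-t/2) on [1/2, 3/2); t + 1 on [3/2, 3); …
f breaks at sqrt(2)/6, sqrt(6)/6, sqrt(3)/3 into 4 integrals to sum
over [0, sqrt(2)/6), the kernel integral of 9*t**2 enters the sum
segment [sqrt(2)/6, sqrt(6)/6) carries exp(-9*t**2/2); integrate it
∫ (9*t**2 + 1)·t^(s-1) over [sqrt(6)/6, sqrt(3)/3)
segment [sqrt(3)/3, ∞) carries exp(-9*t**2); integrate it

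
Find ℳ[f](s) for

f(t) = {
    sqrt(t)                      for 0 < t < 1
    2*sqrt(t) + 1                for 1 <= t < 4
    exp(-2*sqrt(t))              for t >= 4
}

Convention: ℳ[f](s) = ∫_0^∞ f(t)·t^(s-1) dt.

peel off the power substitution: t on [0, 1); 2*t + 1 on [1, 2); exp(-2*t) on [2, ∞)
summing 3 kernel integrals split by 1, 4 yields ℳ[f](s)
between 0 and 1 the integrand is sqrt(t)·t^(s-1)
piece [1, 4): integrate (2*sqrt(t) + 1) against the kernel
the [4, ∞) slice contributes ∫ exp(-2*sqrt(t))·t^(s-1) dt

(-16**s + 10*2**(6*s)*s - 4*2**(4*s)*s + 2*2**(2*s)*s*(2*s + 1)*uppergamma(2*s, 4) + 64**s)/(16**s*s*(2*s + 1))
  Re(s) > -1/2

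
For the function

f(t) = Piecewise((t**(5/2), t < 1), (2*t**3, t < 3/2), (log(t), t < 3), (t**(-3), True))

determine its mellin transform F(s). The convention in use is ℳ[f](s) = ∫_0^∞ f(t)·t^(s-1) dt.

2**(-s - 1)*(324*2**(s + 1)*(s - 3)*(s + 3)*(-2*s + (s + 1)**2 - 1) - 324*2**(s + 1)*(s - 3)*(2*s + 5)*(-2*s + (s + 1)**2 - 1) - 108*3**(s + 1)*(s - 3)*(s + 1)*(s + 3)*(2*s + 5)*log(3) + 108*3**(s + 1)*(s - 3)*(s + 1)*(s + 3)*(2*s + 5)*log(2) - 108*3**(s + 1)*(s - 3)*(s + 3)*(2*s + 5)*log(2) + 108*3**(s + 1)*(s - 3)*(s + 3)*(2*s + 5) + 108*3**(s + 1)*(s - 3)*(s + 3)*(2*s + 5)*log(3) + 729*3**(s + 1)*(s - 3)*(2*s + 5)*(-2*s + (s + 1)**2 - 1) + 54*6**(s + 1)*(s - 3)*(s + 1)*(s + 3)*(2*s + 5)*log(3) - 54*6**(s + 1)*(s - 3)*(s + 3)*(2*s + 5)*log(3) - 54*6**(s + 1)*(s - 3)*(s + 3)*(2*s + 5) - 2*6**(s + 1)*(s + 3)*(2*s + 5)*(-2*s + (s + 1)**2 - 1))/(162*(s - 3)*(s + 3)*(2*s + 5)*(-2*s + (s + 1)**2 - 1))
  -5/2 < Re(s) < 3

remove the shared t-power first: t**(3/2) on [0, 1); 2*t**2 on [1, 3/2); log(t)/t on [3/2, 3); …
decompose at 1, 3/2, 3; ℳ[f](s) sums the 4 pieces' integrals
segment [0, 1) carries t**(5/2); integrate it
∫ over [1, 3/2) of 2*t**3·t^(s-1) joins the sum
over [3/2, 3), the kernel integral of log(t) enters the sum
over [3, ∞), the kernel integral of t**(-3) enters the sum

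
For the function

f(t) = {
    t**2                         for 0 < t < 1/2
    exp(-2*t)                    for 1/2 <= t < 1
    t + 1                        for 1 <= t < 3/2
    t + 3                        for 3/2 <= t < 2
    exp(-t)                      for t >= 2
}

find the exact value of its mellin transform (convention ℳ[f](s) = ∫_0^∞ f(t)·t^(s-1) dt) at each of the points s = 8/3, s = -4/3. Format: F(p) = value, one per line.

breakpoints 1/2, 1, 3/2, 2: one integral from each of the 5 segments
segment [0, 1/2) carries t**2; integrate it
∫ exp(-2*t)·t^(s-1) over [1/2, 1)
on [1, 3/2) integrate f = (t + 1) against the kernel
the [3/2, 2) slice contributes ∫ (t + 3)·t^(s-1) dt
the [2, ∞) slice contributes ∫ exp(-t)·t^(s-1) dt

F(8/3) = 2**(1/3)*(-4158*3**(2/3) - 1596*2**(2/3) - 616*uppergamma(8/3, 2) + 33 + 616*uppergamma(8/3, 1) + 2464*2**(2/3)*uppergamma(8/3, 2) + 32928*2**(1/3))/4928
F(-4/3) = 2**(1/3)*(-99*2**(1/3) - 96*uppergamma(-4/3, 2) + 24*2**(2/3)*uppergamma(-4/3, 2) + 96*uppergamma(-4/3, 1) + 16*3**(2/3) + 36 + 90*2**(2/3))/48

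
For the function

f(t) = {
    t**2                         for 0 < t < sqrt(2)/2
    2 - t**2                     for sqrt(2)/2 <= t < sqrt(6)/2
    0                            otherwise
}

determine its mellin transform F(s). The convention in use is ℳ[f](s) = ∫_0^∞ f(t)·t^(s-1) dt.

remove the power substitution first: t on [0, 1/2); 2 - t on [1/2, 3/2)
cuts at sqrt(2)/2: linearity sums the 2 kernel integrals
∫ t**2·t^(s-1) over [0, sqrt(2)/2)
∫ over [sqrt(2)/2, sqrt(6)/2) of (2 - t**2)·t^(s-1) joins the sum

(3**(s/2)*s/2 + 4*3**(s/2) - s - 4)/(2*2**(s/2)*s*(s/2 + 1))
  Re(s) > -2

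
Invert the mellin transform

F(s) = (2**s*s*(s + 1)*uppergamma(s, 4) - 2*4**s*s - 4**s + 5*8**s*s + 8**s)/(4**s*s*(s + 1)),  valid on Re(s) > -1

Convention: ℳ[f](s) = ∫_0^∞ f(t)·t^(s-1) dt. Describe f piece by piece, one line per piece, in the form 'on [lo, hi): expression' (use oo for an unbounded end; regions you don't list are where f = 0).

along the cuts 1, 2, ℳ[f](s) splits into 3 integrals
the [0, 1) slice contributes ∫ t·t^(s-1) dt
piece [1, 2): integrate (2*t + 1) against the kernel
[2, ∞) adds the kernel integral of exp(-2*t)

on [0, 1): t
on [1, 2): 2*t + 1
on [2, oo): exp(-2*t)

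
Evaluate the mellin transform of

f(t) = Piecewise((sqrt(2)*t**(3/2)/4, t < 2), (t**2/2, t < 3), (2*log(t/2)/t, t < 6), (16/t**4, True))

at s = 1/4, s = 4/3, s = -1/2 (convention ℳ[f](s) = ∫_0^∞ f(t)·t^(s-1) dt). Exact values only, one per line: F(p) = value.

remove the common scale on t first: t**(3/2) on [0, 1); 2*t**2 on [1, 3/2); log(t)/t on [3/2, 3); …
slice at 2, 3, 6, transform all 4 pieces, and sum them
the [0, 2) slice contributes ∫ sqrt(2)*t**(3/2)/4·t^(s-1) dt
between 2 and 3 the integrand is t**2/2·t^(s-1)
∫ over [3, 6) of 2*log(t/2)/t·t^(s-1) joins the sum
between 6 and ∞ the integrand is 16/t**4·t^(s-1)

F(1/4) = -716*6**(1/4)/1215 - 8*3**(1/4)*log(2)/9 - 4*6**(1/4)*log(3)/9 - 20*2**(1/4)/63 + 8*3**(1/4)*log(3)/9 + 86*3**(1/4)/27
F(4/3) = -647*6**(1/3)/36 - 42*2**(1/3)/85 + log(2**(6*3**(1/3))*3**(-6*3**(1/3) + 6*6**(1/3))) + 441*3**(1/3)/20
F(-1/2) = -sqrt(2)/6 - 4*sqrt(3)*log(2)/27 - sqrt(6)*log(3)/27 - 53*sqrt(6)/2187 + 4*sqrt(3)*log(3)/27 + 89*sqrt(3)/81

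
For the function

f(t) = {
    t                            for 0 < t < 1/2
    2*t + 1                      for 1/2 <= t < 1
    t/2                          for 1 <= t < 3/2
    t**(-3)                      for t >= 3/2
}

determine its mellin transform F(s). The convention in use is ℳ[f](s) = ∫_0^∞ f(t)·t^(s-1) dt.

(270*2**s*s**2 - 702*2**s*s - 324*2**s + 49*3**s*s**2 - 275*3**s*s - 162*s**2 + 378*s + 324)/(108*2**s*s*(s**2 - 2*s - 3))
  -1 < Re(s) < 3

along the cuts 1/2, 1, 3/2, ℳ[f](s) splits into 4 integrals
segment 0 to 1/2 holds t; add its integral
on [1/2, 1): add ∫ (2*t + 1)·t^(s-1) dt
segment [1, 3/2) carries t/2; integrate it
segment [3/2, ∞) carries t**(-3); integrate it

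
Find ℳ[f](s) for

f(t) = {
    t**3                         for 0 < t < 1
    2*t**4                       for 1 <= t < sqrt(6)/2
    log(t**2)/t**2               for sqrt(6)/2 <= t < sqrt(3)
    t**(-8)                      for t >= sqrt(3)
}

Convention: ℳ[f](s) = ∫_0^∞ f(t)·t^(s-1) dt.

(324*2**(s/2)*(s/2 - 4)*(s/2 + 2)*(s**2/4 - s + 1) - 324*2**(s/2)*(s/2 - 4)*(s + 3)*(s**2/4 - s + 1) - 54*3**(s/2)*s*(s/2 - 4)*(s/2 + 2)*(s + 3)*log(3) + 54*3**(s/2)*s*(s/2 - 4)*(s/2 + 2)*(s + 3)*log(2) - 108*3**(s/2)*(s/2 - 4)*(s/2 + 2)*(s + 3)*log(2) + 108*3**(s/2)*(s/2 - 4)*(s/2 + 2)*(s + 3) + 108*3**(s/2)*(s/2 - 4)*(s/2 + 2)*(s + 3)*log(3) + 729*3**(s/2)*(s/2 - 4)*(s + 3)*(s**2/4 - s + 1) + 27*6**(s/2)*s*(s/2 - 4)*(s/2 + 2)*(s + 3)*log(3) - 54*6**(s/2)*(s/2 - 4)*(s/2 + 2)*(s + 3)*log(3) - 54*6**(s/2)*(s/2 - 4)*(s/2 + 2)*(s + 3) - 2*6**(s/2)*(s/2 + 2)*(s + 3)*(s**2/4 - s + 1))/(324*2**(s/2)*(s/2 - 4)*(s/2 + 2)*(s + 3)*(s**2/4 - s + 1))
  -3 < Re(s) < 8

undo the power substitution: t**(3/2) on [0, 1); 2*t**2 on [1, 3/2); log(t)/t on [3/2, 3); …
the 4 pieces separated at 1, sqrt(6)/2, sqrt(3) each add one integral
the [0, 1) slice contributes ∫ t**3·t^(s-1) dt
for t in [1, sqrt(6)/2): the term is ∫ 2*t**4·t^(s-1)
piece [sqrt(6)/2, sqrt(3)): integrate log(t**2)/t**2 against the kernel
∫ t**(-8)·t^(s-1) over [sqrt(3), ∞)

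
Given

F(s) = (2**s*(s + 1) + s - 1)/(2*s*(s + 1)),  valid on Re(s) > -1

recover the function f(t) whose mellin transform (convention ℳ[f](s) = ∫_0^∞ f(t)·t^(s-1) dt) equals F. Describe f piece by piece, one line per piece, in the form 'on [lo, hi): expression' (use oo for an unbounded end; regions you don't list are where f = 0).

on [0, 1): t
on [1, 2): 1/2

decompose at 1; ℳ[f](s) sums the 2 pieces' integrals
piece [0, 1): integrate t against the kernel
∫ over [1, 2) of 1/2·t^(s-1) joins the sum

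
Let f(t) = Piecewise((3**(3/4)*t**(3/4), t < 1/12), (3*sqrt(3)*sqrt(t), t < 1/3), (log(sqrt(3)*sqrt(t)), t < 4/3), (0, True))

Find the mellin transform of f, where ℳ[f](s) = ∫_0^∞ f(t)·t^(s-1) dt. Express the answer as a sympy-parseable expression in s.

the common scale on t comes off first: t**(3/4) on [0, 1/4); 3*sqrt(t) on [1/4, 1); log(sqrt(t)) on [1, 4)
peel off the power substitution: t**(3/2) on [0, 1/2); 3*t on [1/2, 1); log(t) on [1, 2)
decompose at 1/12, 1/3; ℳ[f](s) sums the 3 pieces' integrals
for t in [0, 1/12): the term is ∫ 3**(3/4)*t**(3/4)·t^(s-1)
for t in [1/12, 1/3): the term is ∫ 3*sqrt(3)*sqrt(t)·t^(s-1)
on [1/3, 4/3): add ∫ log(sqrt(3)*sqrt(t))·t^(s-1) dt

(16**s*s*(2*s + 1)*(4*s + 3)*log(4)/2 - 16**s*(2*s + 1)*(4*s + 3)/2 + 6*2**(2*s)*s**2*(4*s + 3) + 4**s*(2*s + 1)*(4*s + 3)/2 + sqrt(2)*s**2*(2*s + 1) - 3*s**2*(4*s + 3))/(12**s*s**2*(2*s + 1)*(4*s + 3))
  Re(s) > -3/4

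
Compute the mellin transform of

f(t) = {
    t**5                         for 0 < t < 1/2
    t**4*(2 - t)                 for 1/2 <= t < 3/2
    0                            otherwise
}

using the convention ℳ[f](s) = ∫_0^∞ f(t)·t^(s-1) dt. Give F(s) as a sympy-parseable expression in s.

(81*3**s*(s + 4) + 324*3**s - 2*s - 12)/(32*2**s*(s + 4)*(s + 5))
  Re(s) > -5

undo the shared t-power: t**3 on [0, 1/2); t**2*(2 - t) on [1/2, 3/2)
undo the shared t-power: t on [0, 1/2); 2 - t on [1/2, 3/2)
breakpoints 1/2: one integral from each of the 2 segments
on [0, 1/2): add ∫ t**5·t^(s-1) dt
segment [1/2, 3/2) carries t**4*(2 - t); integrate it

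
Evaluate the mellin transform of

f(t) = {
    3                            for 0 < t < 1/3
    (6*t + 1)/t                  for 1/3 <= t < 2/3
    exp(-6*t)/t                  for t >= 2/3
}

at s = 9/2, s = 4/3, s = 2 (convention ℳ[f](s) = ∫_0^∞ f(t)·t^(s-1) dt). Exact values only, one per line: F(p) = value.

undo the shared t-power: 3*t on [0, 1/3); 6*t + 1 on [1/3, 2/3); exp(-6*t) on [2/3, ∞)
reversing the common scale on t: t on [0, 1); 2*t + 1 on [1, 2); exp(-2*t) on [2, ∞)
slice at 1/3, 2/3, transform all 3 pieces, and sum them
on [0, 1/3): add ∫ 3·t^(s-1) dt
the [1/3, 2/3) slice contributes ∫ (6*t + 1)/t·t^(s-1) dt
over [2/3, ∞), the kernel integral of exp(-6*t)/t enters the sum

F(9/2) = sqrt(3)*(sqrt(2)*(945*sqrt(pi)*exp(4)*erfc(2) + 29988)/653184 + (-4096 + 75776*sqrt(2))*exp(4)/653184)*exp(-4)
F(4/3) = 18**(1/3)*(-15*2**(2/3) + 4*2**(1/3)*uppergamma(1/3, 4) + 48)/24
F(2) = exp(-4)/6 + 3/2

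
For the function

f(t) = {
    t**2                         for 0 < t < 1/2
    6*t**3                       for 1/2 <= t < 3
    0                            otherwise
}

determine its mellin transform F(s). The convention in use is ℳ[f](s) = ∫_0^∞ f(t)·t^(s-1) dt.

cuts at 1/2: linearity sums the 2 kernel integrals
∫ over [0, 1/2) of t**2·t^(s-1) joins the sum
between 1/2 and 3 the integrand is 6*t**3·t^(s-1)

(648*6**s*(s + 2) - 2*s - 3)/(4*2**s*(s + 2)*(s + 3))
  Re(s) > -2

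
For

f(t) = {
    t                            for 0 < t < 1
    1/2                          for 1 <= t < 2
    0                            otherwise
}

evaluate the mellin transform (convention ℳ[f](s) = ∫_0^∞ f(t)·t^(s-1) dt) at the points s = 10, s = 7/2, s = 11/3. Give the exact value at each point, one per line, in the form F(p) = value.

F(10) = 11273/220
F(7/2) = 5/63 + 8*sqrt(2)/7
F(11/3) = 6/77 + 12*2**(2/3)/11

decompose at 1; ℳ[f](s) sums the 2 pieces' integrals
between 0 and 1 the integrand is t·t^(s-1)
on [1, 2) integrate f = 1/2 against the kernel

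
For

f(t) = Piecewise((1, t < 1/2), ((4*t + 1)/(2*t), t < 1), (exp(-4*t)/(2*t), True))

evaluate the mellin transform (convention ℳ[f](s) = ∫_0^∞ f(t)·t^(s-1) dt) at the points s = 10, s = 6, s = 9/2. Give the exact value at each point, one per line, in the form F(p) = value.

strip the common scale on t: 1 on [0, 1); (2*t + 1)/t on [1, 2); exp(-2*t)/t on [2, ∞)
reversing the shared t-power: t on [0, 1); 2*t + 1 on [1, 2); exp(-2*t) on [2, ∞)
cuts at 1/2, 1: linearity sums the 3 kernel integrals
∫ over [0, 1/2) of 1·t^(s-1) joins the sum
∫ (4*t + 1)/(2*t)·t^(s-1) over [1/2, 1)
over [1, ∞), the kernel integral of exp(-4*t)/(2*t) enters the sum

F(10) = 16831*exp(-4)/4096 + 23533/92160
F(6) = 103*exp(-4)/256 + 821/1920
F(9/2) = -sqrt(2)/63 + 15*sqrt(pi)*erfc(2)/2048 + 119*exp(-4)/512 + 37/63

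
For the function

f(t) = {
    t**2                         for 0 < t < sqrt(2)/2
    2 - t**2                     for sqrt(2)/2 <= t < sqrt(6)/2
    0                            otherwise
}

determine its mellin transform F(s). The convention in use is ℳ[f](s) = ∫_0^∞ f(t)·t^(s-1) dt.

(3**(s/2)*s/2 + 4*3**(s/2) - s - 4)/(2*2**(s/2)*s*(s/2 + 1))
  Re(s) > -2

invert the power substitution to get t on [0, 1/2); 2 - t on [1/2, 3/2)
slice at sqrt(2)/2, transform all 2 pieces, and sum them
the [0, sqrt(2)/2) slice contributes ∫ t**2·t^(s-1) dt
on [sqrt(2)/2, sqrt(6)/2): add ∫ (2 - t**2)·t^(s-1) dt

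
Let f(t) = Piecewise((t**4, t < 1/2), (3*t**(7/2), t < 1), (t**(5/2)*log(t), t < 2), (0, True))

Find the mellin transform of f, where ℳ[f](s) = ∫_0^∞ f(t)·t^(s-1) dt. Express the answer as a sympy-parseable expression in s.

2**(-s - 5/2)*(6*2**(s + 5/2)*(s + 5/2)**2*(2*s + 8) + 2*2**(s + 5/2)*(s + 7/2)*(2*s + 8) + 2*2**(2*s + 5)*(s + 5/2)*(s + 7/2)*(2*s + 8)*log(2) - 2*2**(2*s + 5)*(s + 7/2)*(2*s + 8) + sqrt(2)*(s + 5/2)**2*(s + 7/2) - 3*(s + 5/2)**2*(2*s + 8))/(2*(s + 5/2)**2*(s + 7/2)*(2*s + 8))
  Re(s) > -4

remove the shared t-power first: t**(7/2) on [0, 1/2); 3*t**3 on [1/2, 1); t**2*log(t) on [1, 2)
peel off the shared t-power: t**(3/2) on [0, 1/2); 3*t on [1/2, 1); log(t) on [1, 2)
breakpoints 1/2, 1: one integral from each of the 3 segments
[0, 1/2) adds the kernel integral of t**4
for t in [1/2, 1): the term is ∫ 3*t**(7/2)·t^(s-1)
segment [1, 2) carries t**(5/2)*log(t); integrate it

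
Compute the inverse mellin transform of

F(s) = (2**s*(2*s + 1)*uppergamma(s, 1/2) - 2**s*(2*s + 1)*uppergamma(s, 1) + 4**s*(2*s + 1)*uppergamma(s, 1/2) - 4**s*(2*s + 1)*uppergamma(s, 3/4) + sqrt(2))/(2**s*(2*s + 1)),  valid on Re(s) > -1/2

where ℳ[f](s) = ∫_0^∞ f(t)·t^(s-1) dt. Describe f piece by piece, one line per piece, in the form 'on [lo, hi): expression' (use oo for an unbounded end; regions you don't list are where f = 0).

decompose at 1/2, 1; ℳ[f](s) sums the 3 pieces' integrals
piece [0, 1/2): integrate sqrt(t) against the kernel
on [1/2, 1) integrate f = exp(-t) against the kernel
piece [1, 3/2): integrate exp(-t/2) against the kernel

on [0, 1/2): sqrt(t)
on [1/2, 1): exp(-t)
on [1, 3/2): exp(-t/2)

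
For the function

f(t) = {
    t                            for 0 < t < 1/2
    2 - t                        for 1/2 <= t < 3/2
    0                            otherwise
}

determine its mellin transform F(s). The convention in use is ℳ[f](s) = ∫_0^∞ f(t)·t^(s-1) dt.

cuts at 1/2: linearity sums the 2 kernel integrals
segment 0 to 1/2 holds t; add its integral
for t in [1/2, 3/2): the term is ∫ (2 - t)·t^(s-1)

(3**s*s + 4*3**s - 2*s - 4)/(2*2**s*s*(s + 1))
  Re(s) > -1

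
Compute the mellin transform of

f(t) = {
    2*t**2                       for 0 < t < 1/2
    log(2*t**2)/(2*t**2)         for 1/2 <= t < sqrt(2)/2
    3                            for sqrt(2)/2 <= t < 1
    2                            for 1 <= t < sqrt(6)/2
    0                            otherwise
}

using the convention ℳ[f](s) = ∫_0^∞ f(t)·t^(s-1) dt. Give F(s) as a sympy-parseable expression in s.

the power substitution comes off first: 2*t on [0, 1/4); log(2*t)/(2*t) on [1/4, 1/2); 3 on [1/2, 1); …
strip the common scale on t: t on [0, 1/2); log(t)/t on [1/2, 1); 3 on [1, 2); …
the 4 pieces separated at 1/2, sqrt(2)/2, 1 each add one integral
on [0, 1/2): add ∫ 2*t**2·t^(s-1) dt
over [1/2, sqrt(2)/2), the kernel integral of log(2*t**2)/(2*t**2) enters the sum
between sqrt(2)/2 and 1 the integrand is 3·t^(s-1)
between 1 and sqrt(6)/2 the integrand is 2·t^(s-1)

(-4*2**(s/2)*s*(s + 2) - 6*2**(s/2)*(s + 2)*(s**2 - 4*s + 4) + 2*2**s*(s + 2)*(s**2 - 4*s + 4) + 4*6**(s/2)*(s + 2)*(s**2 - 4*s + 4) + 4*s**2*(s + 2)*log(2) - 8*s*(s + 2)*log(2) + 8*s*(s + 2) + s*(s**2 - 4*s + 4))/(2*2**s*s*(s + 2)*(s**2 - 4*s + 4))
  Re(s) > -2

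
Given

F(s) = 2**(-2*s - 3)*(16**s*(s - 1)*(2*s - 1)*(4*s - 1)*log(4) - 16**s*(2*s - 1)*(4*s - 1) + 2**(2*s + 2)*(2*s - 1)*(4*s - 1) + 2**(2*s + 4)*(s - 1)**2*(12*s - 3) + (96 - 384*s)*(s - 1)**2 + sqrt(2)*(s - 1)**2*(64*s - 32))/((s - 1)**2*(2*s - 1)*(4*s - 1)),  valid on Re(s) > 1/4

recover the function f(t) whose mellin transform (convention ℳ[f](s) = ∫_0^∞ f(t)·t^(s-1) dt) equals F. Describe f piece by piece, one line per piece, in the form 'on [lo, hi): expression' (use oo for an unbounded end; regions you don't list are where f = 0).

on [0, 1/4): t**(-1/4)
on [1/4, 1): 3/sqrt(t)
on [1, 4): log(sqrt(t))/t

reversing the shared t-power: t**(3/4) on [0, 1/4); 3*sqrt(t) on [1/4, 1); log(sqrt(t)) on [1, 4)
strip the power substitution: t**(3/2) on [0, 1/2); 3*t on [1/2, 1); log(t) on [1, 2)
breakpoints 1/4, 1: one integral from each of the 3 segments
on [0, 1/4) integrate f = t**(-1/4) against the kernel
piece [1/4, 1): integrate 3/sqrt(t) against the kernel
between 1 and 4 the integrand is log(sqrt(t))/t·t^(s-1)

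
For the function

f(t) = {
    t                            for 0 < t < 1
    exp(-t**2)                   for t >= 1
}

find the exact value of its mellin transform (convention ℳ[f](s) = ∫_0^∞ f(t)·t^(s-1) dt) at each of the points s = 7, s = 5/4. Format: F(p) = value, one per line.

the power substitution comes off first: sqrt(t) on [0, 1); exp(-t) on [1, ∞)
slice at 1, transform all 2 pieces, and sum them
for t in [0, 1): the term is ∫ t·t^(s-1)
over [1, ∞), the kernel integral of exp(-t**2) enters the sum

F(7) = (E*(2 + 15*sqrt(pi)*erfc(1)) + 58)*exp(-1)/16
F(5/4) = uppergamma(5/8, 1)/2 + 4/9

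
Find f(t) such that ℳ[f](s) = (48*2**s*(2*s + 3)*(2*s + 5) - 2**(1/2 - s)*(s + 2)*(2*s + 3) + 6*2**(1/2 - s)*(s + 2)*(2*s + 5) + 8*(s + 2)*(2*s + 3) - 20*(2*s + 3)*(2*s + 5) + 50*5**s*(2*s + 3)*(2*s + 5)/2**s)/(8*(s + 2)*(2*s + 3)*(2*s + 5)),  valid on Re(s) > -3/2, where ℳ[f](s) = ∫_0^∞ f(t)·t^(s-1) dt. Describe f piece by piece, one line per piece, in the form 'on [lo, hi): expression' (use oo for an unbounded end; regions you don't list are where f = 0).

cuts at 1/2, 1, 2: linearity sums the 4 kernel integrals
segment 0 to 1/2 holds 3*t**(3/2)/2; add its integral
∫ t**(5/2)/2·t^(s-1) over [1/2, 1)
on [1, 2): add ∫ 5*t**2/2·t^(s-1) dt
piece [2, 5/2): integrate t**2 against the kernel

on [0, 1/2): 3*t**(3/2)/2
on [1/2, 1): t**(5/2)/2
on [1, 2): 5*t**2/2
on [2, 5/2): t**2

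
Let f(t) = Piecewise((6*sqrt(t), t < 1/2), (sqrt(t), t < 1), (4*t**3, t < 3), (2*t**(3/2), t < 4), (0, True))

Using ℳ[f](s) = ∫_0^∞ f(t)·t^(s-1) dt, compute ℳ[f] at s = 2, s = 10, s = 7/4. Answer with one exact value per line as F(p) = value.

F(2) = -108*sqrt(3)/7 + sqrt(2)/4 + 1870/7
F(10) = -708588*sqrt(3)/23 + 5*sqrt(2)/21504 + 12240590638/6279
F(7/4) = -216*3**(1/4)/13 - 68/171 + 5*2**(3/4)/18 + 512*sqrt(2)/13 + 1296*3**(3/4)/19

split f at 1/2, 1, 3: ℳ[f](s) collects 4 kernel integrals
segment [0, 1/2) carries 6*sqrt(t); integrate it
∫ over [1/2, 1) of sqrt(t)·t^(s-1) joins the sum
on [1, 3): add ∫ 4*t**3·t^(s-1) dt
over [3, 4), the kernel integral of 2*t**(3/2) enters the sum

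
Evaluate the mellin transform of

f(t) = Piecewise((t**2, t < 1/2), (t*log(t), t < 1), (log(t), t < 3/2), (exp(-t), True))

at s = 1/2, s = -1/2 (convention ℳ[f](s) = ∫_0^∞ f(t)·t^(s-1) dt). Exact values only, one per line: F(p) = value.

F(1/2) = -2*sqrt(6) + sqrt(pi)*erfc(sqrt(6)/2) + 29*sqrt(2)/180 + log(2**(-sqrt(6) + sqrt(2)/6)*3**(sqrt(6))) + 32/9
F(-1/2) = -4*sqrt(6)/3 - 2*sqrt(pi)*erfc(sqrt(6)/2) + sqrt(2)*log(64*2**(4*sqrt(3))/3**(4*sqrt(3)))/6 + 2*sqrt(6)*exp(-3/2)/3 + 13*sqrt(2)/6

decompose at 1/2, 1, 3/2; ℳ[f](s) sums the 4 pieces' integrals
[0, 1/2) adds the kernel integral of t**2
[1/2, 1) adds the kernel integral of t*log(t)
the [1, 3/2) slice contributes ∫ log(t)·t^(s-1) dt
over [3/2, ∞), the kernel integral of exp(-t) enters the sum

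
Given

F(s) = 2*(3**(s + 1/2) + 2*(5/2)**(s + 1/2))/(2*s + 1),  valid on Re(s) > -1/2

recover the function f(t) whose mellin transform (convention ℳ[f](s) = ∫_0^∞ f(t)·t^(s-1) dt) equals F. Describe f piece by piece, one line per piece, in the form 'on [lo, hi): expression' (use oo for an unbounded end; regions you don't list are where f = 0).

split f at 5/2: ℳ[f](s) collects 2 kernel integrals
on [0, 5/2) integrate f = 3*sqrt(t) against the kernel
segment 5/2 to 3 holds sqrt(t); add its integral

on [0, 5/2): 3*sqrt(t)
on [5/2, 3): sqrt(t)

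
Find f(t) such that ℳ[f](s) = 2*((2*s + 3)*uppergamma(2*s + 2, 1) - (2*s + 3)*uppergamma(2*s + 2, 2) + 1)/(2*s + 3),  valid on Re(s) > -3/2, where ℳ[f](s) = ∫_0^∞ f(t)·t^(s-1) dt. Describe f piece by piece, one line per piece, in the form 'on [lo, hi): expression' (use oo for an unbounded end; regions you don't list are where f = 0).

on [0, 1): t**(3/2)
on [1, 4): t*exp(-sqrt(t))

strip the power substitution: t**3 on [0, 1); t**2*exp(-t) on [1, 2)
undo the shared t-power: t**2 on [0, 1); t*exp(-t) on [1, 2)
invert the shared t-power to get t on [0, 1); exp(-t) on [1, 2)
summing 2 kernel integrals split by 1 yields ℳ[f](s)
on [0, 1): add ∫ t**(3/2)·t^(s-1) dt
on [1, 4) integrate f = t*exp(-sqrt(t)) against the kernel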